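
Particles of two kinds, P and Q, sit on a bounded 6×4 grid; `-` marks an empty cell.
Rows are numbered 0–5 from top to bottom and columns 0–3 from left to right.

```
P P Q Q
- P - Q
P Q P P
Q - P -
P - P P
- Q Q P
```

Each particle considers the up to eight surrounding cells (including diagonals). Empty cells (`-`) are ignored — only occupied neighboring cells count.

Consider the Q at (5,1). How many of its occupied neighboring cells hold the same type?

1

Occupied neighbors of (5,1): (4,0)=P, (4,2)=P, (5,2)=Q.
Same type (Q): 1 of 3.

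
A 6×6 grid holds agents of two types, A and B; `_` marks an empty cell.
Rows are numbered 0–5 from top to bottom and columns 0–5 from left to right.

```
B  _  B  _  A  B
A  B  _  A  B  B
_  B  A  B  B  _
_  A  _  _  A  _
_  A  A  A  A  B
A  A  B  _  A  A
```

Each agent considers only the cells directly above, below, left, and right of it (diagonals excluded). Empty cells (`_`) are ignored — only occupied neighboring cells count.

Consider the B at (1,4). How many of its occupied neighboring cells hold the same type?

2

Occupied neighbors of (1,4): (0,4)=A, (2,4)=B, (1,3)=A, (1,5)=B.
Same type (B): 2 of 4.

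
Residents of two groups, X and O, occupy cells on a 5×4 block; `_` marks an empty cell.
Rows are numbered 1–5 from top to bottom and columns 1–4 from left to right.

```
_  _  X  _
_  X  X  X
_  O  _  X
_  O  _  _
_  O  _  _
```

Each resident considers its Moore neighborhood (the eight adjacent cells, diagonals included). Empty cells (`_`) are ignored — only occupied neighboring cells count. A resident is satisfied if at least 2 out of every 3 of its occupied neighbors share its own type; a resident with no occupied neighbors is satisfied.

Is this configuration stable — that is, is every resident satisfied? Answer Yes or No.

Row 1: (1,3)X 3/3 ✓
Row 2: (2,2)X 2/3 ✓ · (2,3)X 4/5 ✓ · (2,4)X 3/3 ✓
Row 3: (3,2)O 1/3 ✗ · (3,4)X 2/2 ✓
Row 4: (4,2)O 2/2 ✓
Row 5: (5,2)O 1/1 ✓
For instance (3,2) has only 1/3 same-type neighbors, below 2/3.

No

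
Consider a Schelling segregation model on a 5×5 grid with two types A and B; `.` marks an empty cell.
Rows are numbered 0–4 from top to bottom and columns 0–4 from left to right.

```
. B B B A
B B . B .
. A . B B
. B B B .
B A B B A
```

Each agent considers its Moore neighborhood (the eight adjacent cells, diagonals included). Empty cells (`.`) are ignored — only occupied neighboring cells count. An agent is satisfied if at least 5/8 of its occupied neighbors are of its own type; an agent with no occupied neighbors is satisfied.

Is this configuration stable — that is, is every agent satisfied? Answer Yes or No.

No

Row 0: (0,1)B 3/3 satisfied · (0,2)B 4/4 satisfied · (0,3)B 2/3 satisfied · (0,4)A 0/2 not
Row 1: (1,0)B 2/3 satisfied · (1,1)B 3/4 satisfied · (1,3)B 4/5 satisfied
Row 2: (2,1)A 0/4 not · (2,3)B 4/4 satisfied · (2,4)B 3/3 satisfied
Row 3: (3,1)B 3/5 not · (3,2)B 5/7 satisfied · (3,3)B 5/6 satisfied
Row 4: (4,0)B 1/2 not · (4,1)A 0/4 not · (4,2)B 4/5 satisfied · (4,3)B 3/4 satisfied · (4,4)A 0/2 not
For instance (0,4) has only 0/2 same-type neighbors, below 5/8.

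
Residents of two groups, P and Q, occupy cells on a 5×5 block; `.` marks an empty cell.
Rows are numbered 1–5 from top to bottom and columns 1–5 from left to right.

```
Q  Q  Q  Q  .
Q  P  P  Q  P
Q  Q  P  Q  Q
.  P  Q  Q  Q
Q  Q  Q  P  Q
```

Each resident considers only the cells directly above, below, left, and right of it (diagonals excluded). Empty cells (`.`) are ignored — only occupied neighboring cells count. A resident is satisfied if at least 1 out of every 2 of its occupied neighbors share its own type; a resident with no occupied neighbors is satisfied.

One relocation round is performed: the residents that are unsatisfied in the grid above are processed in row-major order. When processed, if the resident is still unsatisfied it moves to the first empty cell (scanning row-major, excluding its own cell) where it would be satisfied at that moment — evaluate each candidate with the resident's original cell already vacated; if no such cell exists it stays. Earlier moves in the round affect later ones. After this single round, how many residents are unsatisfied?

3

Initially unsatisfied (in order): (2,2), (2,5), (3,2), (3,3), (4,2), (5,4).
  (2,2) → (1,5).
  (2,5): no empty cell satisfies it; stays.
  (3,2) → (2,2).
  (3,3): no empty cell satisfies it; stays.
  (4,2): no empty cell satisfies it; stays.
  (5,4) → (3,2).
Resulting grid:
Q Q Q Q P
Q Q P Q P
Q P P Q Q
. P Q Q Q
Q Q Q . Q
Unsatisfied now: (2,3), (2,5), (4,2).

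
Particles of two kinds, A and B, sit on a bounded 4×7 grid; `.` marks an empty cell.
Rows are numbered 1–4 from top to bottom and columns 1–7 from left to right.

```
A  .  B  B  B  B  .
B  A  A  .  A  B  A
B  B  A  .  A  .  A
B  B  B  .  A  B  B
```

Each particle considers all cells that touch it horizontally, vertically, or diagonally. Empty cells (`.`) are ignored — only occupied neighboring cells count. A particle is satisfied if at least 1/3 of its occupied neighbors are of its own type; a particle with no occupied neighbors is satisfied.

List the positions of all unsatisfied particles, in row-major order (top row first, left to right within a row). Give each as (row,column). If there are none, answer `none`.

Row 1: (1,1)A 1/2 ok · (1,3)B 1/3 ok · (1,4)B 2/4 ok · (1,5)B 3/4 ok · (1,6)B 2/4 ok
Row 2: (2,1)B 2/4 ok · (2,2)A 3/7 ok · (2,3)A 2/5 ok · (2,5)A 1/5 unhappy · (2,6)B 2/6 ok · (2,7)A 1/3 ok
Row 3: (3,1)B 4/5 ok · (3,2)B 5/8 ok · (3,3)A 2/5 ok · (3,5)A 2/4 ok · (3,7)A 1/4 unhappy
Row 4: (4,1)B 3/3 ok · (4,2)B 4/5 ok · (4,3)B 2/3 ok · (4,5)A 1/2 ok · (4,6)B 1/4 unhappy · (4,7)B 1/2 ok

(2,5), (3,7), (4,6)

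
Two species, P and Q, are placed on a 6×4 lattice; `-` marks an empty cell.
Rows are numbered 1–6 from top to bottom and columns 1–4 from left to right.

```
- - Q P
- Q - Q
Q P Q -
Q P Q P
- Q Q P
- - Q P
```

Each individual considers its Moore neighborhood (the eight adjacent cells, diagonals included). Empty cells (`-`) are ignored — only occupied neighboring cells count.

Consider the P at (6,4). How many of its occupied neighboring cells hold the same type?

1

Occupied neighbors of (6,4): (5,3)=Q, (5,4)=P, (6,3)=Q.
Same type (P): 1 of 3.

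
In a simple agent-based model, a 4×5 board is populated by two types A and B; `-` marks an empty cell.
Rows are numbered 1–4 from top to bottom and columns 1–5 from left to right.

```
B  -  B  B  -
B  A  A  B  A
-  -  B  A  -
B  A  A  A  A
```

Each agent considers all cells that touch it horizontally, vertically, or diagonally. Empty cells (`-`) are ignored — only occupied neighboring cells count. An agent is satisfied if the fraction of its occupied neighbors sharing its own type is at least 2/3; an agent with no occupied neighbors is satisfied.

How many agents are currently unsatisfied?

Row 1: (1,1)B 1/2 unhappy · (1,3)B 2/4 unhappy · (1,4)B 2/4 unhappy
Row 2: (2,1)B 1/2 unhappy · (2,2)A 1/5 unhappy · (2,3)A 2/6 unhappy · (2,4)B 3/6 unhappy · (2,5)A 1/3 unhappy
Row 3: (3,3)B 1/7 unhappy · (3,4)A 5/7 ok
Row 4: (4,1)B 0/1 unhappy · (4,2)A 1/3 unhappy · (4,3)A 3/4 ok · (4,4)A 3/4 ok · (4,5)A 2/2 ok
Unsatisfied: (1,1), (1,3), (1,4), (2,1), (2,2), (2,3), (2,4), (2,5), (3,3), (4,1), (4,2) — 11 in total.

11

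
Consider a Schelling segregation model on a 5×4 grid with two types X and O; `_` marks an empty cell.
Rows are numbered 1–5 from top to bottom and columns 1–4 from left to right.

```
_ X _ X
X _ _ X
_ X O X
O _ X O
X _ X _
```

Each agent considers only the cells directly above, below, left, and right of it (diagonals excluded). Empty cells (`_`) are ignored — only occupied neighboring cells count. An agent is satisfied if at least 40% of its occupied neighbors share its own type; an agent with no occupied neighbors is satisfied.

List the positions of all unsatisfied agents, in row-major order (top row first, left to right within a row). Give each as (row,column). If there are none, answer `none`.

Row 1: (1,2)X 0/0 satisfied · (1,4)X 1/1 satisfied
Row 2: (2,1)X 0/0 satisfied · (2,4)X 2/2 satisfied
Row 3: (3,2)X 0/1 not · (3,3)O 0/3 not · (3,4)X 1/3 not
Row 4: (4,1)O 0/1 not · (4,3)X 1/3 not · (4,4)O 0/2 not
Row 5: (5,1)X 0/1 not · (5,3)X 1/1 satisfied

(3,2), (3,3), (3,4), (4,1), (4,3), (4,4), (5,1)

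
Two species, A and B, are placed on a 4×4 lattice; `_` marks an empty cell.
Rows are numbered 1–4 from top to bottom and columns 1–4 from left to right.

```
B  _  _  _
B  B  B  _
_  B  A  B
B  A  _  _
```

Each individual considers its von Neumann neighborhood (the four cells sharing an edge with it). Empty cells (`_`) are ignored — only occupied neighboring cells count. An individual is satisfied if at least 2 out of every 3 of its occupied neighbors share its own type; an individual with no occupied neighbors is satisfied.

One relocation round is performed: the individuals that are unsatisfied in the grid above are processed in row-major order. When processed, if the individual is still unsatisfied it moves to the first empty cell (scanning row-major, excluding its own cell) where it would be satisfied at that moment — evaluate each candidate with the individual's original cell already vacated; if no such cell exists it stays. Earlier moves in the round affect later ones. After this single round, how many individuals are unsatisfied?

0

Initially unsatisfied (in order): (2,3), (3,2), (3,3), (3,4), (4,1), (4,2).
  (2,3) → (1,2).
  (3,2) → (1,3).
  (3,3) → (4,3).
  (3,4): now satisfied by earlier moves; stays.
  (4,1) → (1,4).
  (4,2): now satisfied by earlier moves; stays.
Resulting grid:
B B B B
B B _ _
_ _ _ B
_ A A _
All satisfied now.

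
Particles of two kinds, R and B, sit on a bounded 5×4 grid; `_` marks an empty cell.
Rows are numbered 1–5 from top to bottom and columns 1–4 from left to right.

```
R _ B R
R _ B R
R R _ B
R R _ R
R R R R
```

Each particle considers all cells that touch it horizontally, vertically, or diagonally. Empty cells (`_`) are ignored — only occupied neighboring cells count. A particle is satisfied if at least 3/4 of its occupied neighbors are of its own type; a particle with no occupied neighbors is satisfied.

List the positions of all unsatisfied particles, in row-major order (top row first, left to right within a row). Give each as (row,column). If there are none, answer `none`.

(1,1)R 1/1 ✓
(1,3)B 1/3 ✗
(1,4)R 1/3 ✗
(2,1)R 3/3 ✓
(2,3)B 2/5 ✗
(2,4)R 1/4 ✗
(3,1)R 4/4 ✓
(3,2)R 4/5 ✓
(3,4)B 1/3 ✗
(4,1)R 5/5 ✓
(4,2)R 6/6 ✓
(4,4)R 2/3 ✗
(5,1)R 3/3 ✓
(5,2)R 4/4 ✓
(5,3)R 4/4 ✓
(5,4)R 2/2 ✓

(1,3), (1,4), (2,3), (2,4), (3,4), (4,4)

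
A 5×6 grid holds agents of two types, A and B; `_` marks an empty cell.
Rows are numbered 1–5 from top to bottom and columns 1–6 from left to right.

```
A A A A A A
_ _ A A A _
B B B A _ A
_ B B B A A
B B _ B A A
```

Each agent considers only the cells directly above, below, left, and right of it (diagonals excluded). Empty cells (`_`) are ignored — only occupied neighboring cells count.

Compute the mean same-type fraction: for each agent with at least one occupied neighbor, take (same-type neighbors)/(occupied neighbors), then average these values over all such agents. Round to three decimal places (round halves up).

(1,1)A 1/1
(1,2)A 2/2
(1,3)A 3/3
(1,4)A 3/3
(1,5)A 3/3
(1,6)A 1/1
(2,3)A 2/3
(2,4)A 4/4
(2,5)A 2/2
(3,1)B 1/1
(3,2)B 3/3
(3,3)B 2/4
(3,4)A 1/3
(3,6)A 1/1
(4,2)B 3/3
(4,3)B 3/3
(4,4)B 2/4
(4,5)A 2/3
(4,6)A 3/3
(5,1)B 1/1
(5,2)B 2/2
(5,4)B 1/2
(5,5)A 2/3
(5,6)A 2/2
Sum over 24 agents: 1/1 + 2/2 + 3/3 + 3/3 + 3/3 + 1/1 + 2/3 + 4/4 + 2/2 + 1/1 + 3/3 + 2/4 + 1/3 + 1/1 + 3/3 + 3/3 + 2/4 + 2/3 + 3/3 + 1/1 + 2/2 + 1/2 + 2/3 + 2/2 = 125/6; mean = 125/6 ÷ 24 = 125/144 = 0.868055… → 0.868.

0.868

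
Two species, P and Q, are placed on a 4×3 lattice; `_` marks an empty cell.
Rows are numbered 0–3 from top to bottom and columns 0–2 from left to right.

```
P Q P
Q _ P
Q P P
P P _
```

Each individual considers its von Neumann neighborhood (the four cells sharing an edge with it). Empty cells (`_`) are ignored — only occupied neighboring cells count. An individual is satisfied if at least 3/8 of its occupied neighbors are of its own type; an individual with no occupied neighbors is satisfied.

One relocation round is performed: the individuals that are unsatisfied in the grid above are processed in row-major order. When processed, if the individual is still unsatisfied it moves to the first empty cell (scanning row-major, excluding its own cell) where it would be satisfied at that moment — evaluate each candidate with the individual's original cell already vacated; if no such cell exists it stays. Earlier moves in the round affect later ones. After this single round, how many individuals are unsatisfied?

1

Initially unsatisfied (in order): (0,0), (0,1), (2,0).
  (0,0) → (1,1).
  (0,1) → (0,0).
  (2,0): no empty cell satisfies it; stays.
Resulting grid:
Q _ P
Q P P
Q P P
P P _
Unsatisfied now: (2,0).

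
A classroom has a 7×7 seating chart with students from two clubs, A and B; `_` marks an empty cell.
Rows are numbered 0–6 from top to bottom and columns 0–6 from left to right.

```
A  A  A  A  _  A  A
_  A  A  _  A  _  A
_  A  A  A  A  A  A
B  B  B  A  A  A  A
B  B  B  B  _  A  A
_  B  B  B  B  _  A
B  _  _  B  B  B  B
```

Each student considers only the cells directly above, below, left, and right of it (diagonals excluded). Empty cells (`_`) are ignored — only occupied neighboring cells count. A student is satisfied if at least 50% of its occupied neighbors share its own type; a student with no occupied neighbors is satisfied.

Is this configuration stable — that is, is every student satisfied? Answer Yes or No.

Yes

Row 0: (0,0)A 1/1 ✓ · (0,1)A 3/3 ✓ · (0,2)A 3/3 ✓ · (0,3)A 1/1 ✓ · (0,5)A 1/1 ✓ · (0,6)A 2/2 ✓
Row 1: (1,1)A 3/3 ✓ · (1,2)A 3/3 ✓ · (1,4)A 1/1 ✓ · (1,6)A 2/2 ✓
Row 2: (2,1)A 2/3 ✓ · (2,2)A 3/4 ✓ · (2,3)A 3/3 ✓ · (2,4)A 4/4 ✓ · (2,5)A 3/3 ✓ · (2,6)A 3/3 ✓
Row 3: (3,0)B 2/2 ✓ · (3,1)B 3/4 ✓ · (3,2)B 2/4 ✓ · (3,3)A 2/4 ✓ · (3,4)A 3/3 ✓ · (3,5)A 4/4 ✓ · (3,6)A 3/3 ✓
Row 4: (4,0)B 2/2 ✓ · (4,1)B 4/4 ✓ · (4,2)B 4/4 ✓ · (4,3)B 2/3 ✓ · (4,5)A 2/2 ✓ · (4,6)A 3/3 ✓
Row 5: (5,1)B 2/2 ✓ · (5,2)B 3/3 ✓ · (5,3)B 4/4 ✓ · (5,4)B 2/2 ✓ · (5,6)A 1/2 ✓
Row 6: (6,0)B 0/0 ✓ · (6,3)B 2/2 ✓ · (6,4)B 3/3 ✓ · (6,5)B 2/2 ✓ · (6,6)B 1/2 ✓
All meet the threshold, so the configuration is stable.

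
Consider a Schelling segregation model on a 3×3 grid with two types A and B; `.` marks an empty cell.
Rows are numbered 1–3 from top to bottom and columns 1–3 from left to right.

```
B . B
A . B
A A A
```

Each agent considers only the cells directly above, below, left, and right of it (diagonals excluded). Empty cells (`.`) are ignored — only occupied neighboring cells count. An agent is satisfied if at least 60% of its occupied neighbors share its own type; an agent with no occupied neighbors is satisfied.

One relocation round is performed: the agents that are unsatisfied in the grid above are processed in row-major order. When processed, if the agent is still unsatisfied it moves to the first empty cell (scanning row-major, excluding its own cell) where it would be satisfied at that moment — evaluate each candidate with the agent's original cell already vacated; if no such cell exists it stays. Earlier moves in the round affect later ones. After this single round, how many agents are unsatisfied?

Initially unsatisfied (in order): (1,1), (2,1), (2,3), (3,3).
  (1,1) → (1,2).
  (2,1): now satisfied by earlier moves; stays.
  (2,3): no empty cell satisfies it; stays.
  (3,3): no empty cell satisfies it; stays.
Resulting grid:
. B B
A . B
A A A
Unsatisfied now: (2,3), (3,3).

2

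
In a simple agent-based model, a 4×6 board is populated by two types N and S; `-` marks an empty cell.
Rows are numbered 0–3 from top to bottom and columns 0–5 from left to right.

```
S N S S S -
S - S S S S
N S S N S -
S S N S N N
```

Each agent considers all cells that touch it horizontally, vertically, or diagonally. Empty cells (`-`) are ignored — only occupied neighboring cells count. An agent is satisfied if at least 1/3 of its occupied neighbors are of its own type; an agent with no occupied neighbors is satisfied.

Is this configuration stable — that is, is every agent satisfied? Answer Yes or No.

(0,0)S 1/2 ✓
(0,1)N 0/4 ✗
(0,2)S 3/4 ✓
(0,3)S 5/5 ✓
(0,4)S 4/4 ✓
(1,0)S 2/4 ✓
(1,2)S 5/7 ✓
(1,3)S 7/8 ✓
(1,4)S 5/6 ✓
(1,5)S 3/3 ✓
(2,0)N 0/4 ✗
(2,1)S 5/7 ✓
(2,2)S 5/7 ✓
(2,3)N 2/8 ✗
(2,4)S 4/7 ✓
(3,0)S 2/3 ✓
(3,1)S 3/5 ✓
(3,2)N 1/5 ✗
(3,3)S 2/5 ✓
(3,4)N 2/4 ✓
(3,5)N 1/2 ✓
For instance (0,1) has only 0/4 same-type neighbors, below 1/3.

No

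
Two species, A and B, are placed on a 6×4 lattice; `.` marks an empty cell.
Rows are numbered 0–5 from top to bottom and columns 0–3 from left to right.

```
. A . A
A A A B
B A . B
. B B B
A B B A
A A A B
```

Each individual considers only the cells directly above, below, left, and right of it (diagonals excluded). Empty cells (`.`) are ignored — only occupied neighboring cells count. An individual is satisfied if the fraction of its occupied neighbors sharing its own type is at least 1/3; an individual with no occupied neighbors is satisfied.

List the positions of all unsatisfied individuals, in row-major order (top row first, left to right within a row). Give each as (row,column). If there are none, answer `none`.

(0,3), (2,0), (4,3), (5,3)

(0,1)A 1/1 ✓
(0,3)A 0/1 ✗
(1,0)A 1/2 ✓
(1,1)A 4/4 ✓
(1,2)A 1/2 ✓
(1,3)B 1/3 ✓
(2,0)B 0/2 ✗
(2,1)A 1/3 ✓
(2,3)B 2/2 ✓
(3,1)B 2/3 ✓
(3,2)B 3/3 ✓
(3,3)B 2/3 ✓
(4,0)A 1/2 ✓
(4,1)B 2/4 ✓
(4,2)B 2/4 ✓
(4,3)A 0/3 ✗
(5,0)A 2/2 ✓
(5,1)A 2/3 ✓
(5,2)A 1/3 ✓
(5,3)B 0/2 ✗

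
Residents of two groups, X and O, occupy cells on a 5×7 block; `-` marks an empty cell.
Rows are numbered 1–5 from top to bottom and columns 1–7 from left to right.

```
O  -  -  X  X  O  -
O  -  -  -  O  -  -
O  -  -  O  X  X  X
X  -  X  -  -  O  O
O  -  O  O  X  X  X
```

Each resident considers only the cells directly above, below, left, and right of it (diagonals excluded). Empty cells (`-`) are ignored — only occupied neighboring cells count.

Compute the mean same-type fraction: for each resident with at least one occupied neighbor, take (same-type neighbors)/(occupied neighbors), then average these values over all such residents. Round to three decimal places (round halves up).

(1,1)O 1/1
(1,4)X 1/1
(1,5)X 1/3
(1,6)O 0/1
(2,1)O 2/2
(2,5)O 0/2
(3,1)O 1/2
(3,4)O 0/1
(3,5)X 1/3
(3,6)X 2/3
(3,7)X 1/2
(4,1)X 0/2
(4,3)X 0/1
(4,6)O 1/3
(4,7)O 1/3
(5,1)O 0/1
(5,3)O 1/2
(5,4)O 1/2
(5,5)X 1/2
(5,6)X 2/3
(5,7)X 1/2
Sum over 21 residents: 1/1 + 1/1 + 1/3 + 0/1 + 2/2 + 0/2 + 1/2 + 0/1 + 1/3 + 2/3 + 1/2 + 0/2 + 0/1 + 1/3 + 1/3 + 0/1 + 1/2 + 1/2 + 1/2 + 2/3 + 1/2 = 26/3; mean = 26/3 ÷ 21 = 26/63 = 0.412698… → 0.413.

0.413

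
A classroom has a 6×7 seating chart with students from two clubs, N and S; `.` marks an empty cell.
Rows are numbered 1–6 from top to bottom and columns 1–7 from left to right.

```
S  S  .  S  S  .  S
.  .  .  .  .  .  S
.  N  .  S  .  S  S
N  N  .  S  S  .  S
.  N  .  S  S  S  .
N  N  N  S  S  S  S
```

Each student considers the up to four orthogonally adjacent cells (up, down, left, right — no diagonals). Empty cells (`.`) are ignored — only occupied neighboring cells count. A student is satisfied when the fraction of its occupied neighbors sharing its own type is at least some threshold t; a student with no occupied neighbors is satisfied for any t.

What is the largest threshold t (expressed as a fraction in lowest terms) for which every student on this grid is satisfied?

1/2

Row 1: (1,1)S 1/1 · (1,2)S 1/1 · (1,4)S 1/1 · (1,5)S 1/1 · (1,7)S 1/1
Row 2: (2,7)S 2/2
Row 3: (3,2)N 1/1 · (3,4)S 1/1 · (3,6)S 1/1 · (3,7)S 3/3
Row 4: (4,1)N 1/1 · (4,2)N 3/3 · (4,4)S 3/3 · (4,5)S 2/2 · (4,7)S 1/1
Row 5: (5,2)N 2/2 · (5,4)S 3/3 · (5,5)S 4/4 · (5,6)S 2/2
Row 6: (6,1)N 1/1 · (6,2)N 3/3 · (6,3)N 1/2 · (6,4)S 2/3 · (6,5)S 3/3 · (6,6)S 3/3 · (6,7)S 1/1
The smallest same-type fraction is 1/2 at (6,3), which reduces to 1/2. Any threshold above that leaves this student unsatisfied.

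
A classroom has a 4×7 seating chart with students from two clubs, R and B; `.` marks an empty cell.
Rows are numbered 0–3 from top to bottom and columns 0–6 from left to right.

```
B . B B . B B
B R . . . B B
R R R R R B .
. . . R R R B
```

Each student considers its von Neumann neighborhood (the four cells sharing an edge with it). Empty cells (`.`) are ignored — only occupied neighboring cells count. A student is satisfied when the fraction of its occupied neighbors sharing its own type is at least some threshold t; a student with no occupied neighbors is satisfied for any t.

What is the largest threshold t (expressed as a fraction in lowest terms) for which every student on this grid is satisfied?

(0,0)B 1/1
(0,2)B 1/1
(0,3)B 1/1
(0,5)B 2/2
(0,6)B 2/2
(1,0)B 1/3
(1,1)R 1/2
(1,5)B 3/3
(1,6)B 2/2
(2,0)R 1/2
(2,1)R 3/3
(2,2)R 2/2
(2,3)R 3/3
(2,4)R 2/3
(2,5)B 1/3
(3,3)R 2/2
(3,4)R 3/3
(3,5)R 1/3
(3,6)B 0/1
The smallest same-type fraction is 0/1 at (3,6), which reduces to 0/1. Any threshold above that leaves this student unsatisfied.

0/1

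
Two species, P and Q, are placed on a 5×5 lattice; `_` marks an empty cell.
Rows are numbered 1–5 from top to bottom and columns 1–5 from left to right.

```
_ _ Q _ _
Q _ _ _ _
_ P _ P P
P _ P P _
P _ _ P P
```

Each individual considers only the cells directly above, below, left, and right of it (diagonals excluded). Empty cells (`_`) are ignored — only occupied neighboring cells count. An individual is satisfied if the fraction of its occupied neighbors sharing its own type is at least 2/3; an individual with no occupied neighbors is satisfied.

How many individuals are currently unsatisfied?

0

Row 1: (1,3)Q 0/0 ✓
Row 2: (2,1)Q 0/0 ✓
Row 3: (3,2)P 0/0 ✓ · (3,4)P 2/2 ✓ · (3,5)P 1/1 ✓
Row 4: (4,1)P 1/1 ✓ · (4,3)P 1/1 ✓ · (4,4)P 3/3 ✓
Row 5: (5,1)P 1/1 ✓ · (5,4)P 2/2 ✓ · (5,5)P 1/1 ✓
Every one meets the threshold.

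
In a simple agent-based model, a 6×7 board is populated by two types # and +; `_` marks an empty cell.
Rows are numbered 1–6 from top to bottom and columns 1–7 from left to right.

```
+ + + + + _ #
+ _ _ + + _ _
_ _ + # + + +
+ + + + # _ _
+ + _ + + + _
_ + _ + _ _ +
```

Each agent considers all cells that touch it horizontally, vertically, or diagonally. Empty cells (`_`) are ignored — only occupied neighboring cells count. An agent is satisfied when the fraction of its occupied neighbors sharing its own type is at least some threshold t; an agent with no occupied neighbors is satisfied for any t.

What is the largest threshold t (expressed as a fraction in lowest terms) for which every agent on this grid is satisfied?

(1,1)+ 2/2
(1,2)+ 3/3
(1,3)+ 3/3
(1,4)+ 4/4
(1,5)+ 3/3
(1,7)# — no occupied neighbors
(2,1)+ 2/2
(2,4)+ 6/7
(2,5)+ 5/6
(3,3)+ 4/5
(3,4)# 1/7
(3,5)+ 4/6
(3,6)+ 3/4
(3,7)+ 1/1
(4,1)+ 3/3
(4,2)+ 5/5
(4,3)+ 5/6
(4,4)+ 5/7
(4,5)# 1/7
(5,1)+ 4/4
(5,2)+ 5/5
(5,4)+ 4/5
(5,5)+ 4/5
(5,6)+ 2/3
(6,2)+ 2/2
(6,4)+ 2/2
(6,7)+ 1/1
The smallest same-type fraction is 1/7 at (3,4), which reduces to 1/7. Any threshold above that leaves this agent unsatisfied.

1/7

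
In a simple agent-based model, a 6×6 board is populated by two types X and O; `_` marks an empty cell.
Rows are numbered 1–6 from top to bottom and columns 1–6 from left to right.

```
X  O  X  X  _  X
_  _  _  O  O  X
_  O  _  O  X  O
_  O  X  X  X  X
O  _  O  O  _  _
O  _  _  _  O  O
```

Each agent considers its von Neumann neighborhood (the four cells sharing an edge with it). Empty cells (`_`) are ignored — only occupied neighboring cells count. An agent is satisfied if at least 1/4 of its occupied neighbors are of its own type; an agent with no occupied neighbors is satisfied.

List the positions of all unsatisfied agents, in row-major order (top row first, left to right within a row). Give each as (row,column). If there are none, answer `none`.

(1,1)X 0/1 unhappy
(1,2)O 0/2 unhappy
(1,3)X 1/2 ok
(1,4)X 1/2 ok
(1,6)X 1/1 ok
(2,4)O 2/3 ok
(2,5)O 1/3 ok
(2,6)X 1/3 ok
(3,2)O 1/1 ok
(3,4)O 1/3 ok
(3,5)X 1/4 ok
(3,6)O 0/3 unhappy
(4,2)O 1/2 ok
(4,3)X 1/3 ok
(4,4)X 2/4 ok
(4,5)X 3/3 ok
(4,6)X 1/2 ok
(5,1)O 1/1 ok
(5,3)O 1/2 ok
(5,4)O 1/2 ok
(6,1)O 1/1 ok
(6,5)O 1/1 ok
(6,6)O 1/1 ok

(1,1), (1,2), (3,6)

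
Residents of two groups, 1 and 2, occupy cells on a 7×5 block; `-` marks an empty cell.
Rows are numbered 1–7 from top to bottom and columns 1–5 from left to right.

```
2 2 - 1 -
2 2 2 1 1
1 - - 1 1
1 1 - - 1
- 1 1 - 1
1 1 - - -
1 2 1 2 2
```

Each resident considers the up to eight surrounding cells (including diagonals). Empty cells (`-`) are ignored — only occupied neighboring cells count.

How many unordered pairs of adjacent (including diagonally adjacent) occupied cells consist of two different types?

Scan each occupied cell's neighbors to the right and below (and the two forward diagonals) so each pair is counted once.
Row 1: 2(1,1)–2(1,2)= 2(1,1)–2(2,1)= 2(1,1)–2(2,2)= 2(1,2)–2(2,2)= 2(1,2)–2(2,3)= 2(1,2)–2(2,1)= 1(1,4)–1(2,4)= 1(1,4)–1(2,5)= 1(1,4)–2(2,3)≠  → 1/9 unlike.
Row 2: 2(2,1)–2(2,2)= 2(2,1)–1(3,1)≠ 2(2,2)–2(2,3)= 2(2,2)–1(3,1)≠ 2(2,3)–1(2,4)≠ 2(2,3)–1(3,4)≠ 1(2,4)–1(2,5)= 1(2,4)–1(3,4)= 1(2,4)–1(3,5)= 1(2,5)–1(3,5)= 1(2,5)–1(3,4)=  → 4/11 unlike.
Row 3: 1(3,1)–1(4,1)= 1(3,1)–1(4,2)= 1(3,4)–1(3,5)= 1(3,4)–1(4,5)= 1(3,5)–1(4,5)=  → 0/5 unlike.
Row 4: 1(4,1)–1(4,2)= 1(4,1)–1(5,2)= 1(4,2)–1(5,2)= 1(4,2)–1(5,3)= 1(4,5)–1(5,5)=  → 0/5 unlike.
Row 5: 1(5,2)–1(5,3)= 1(5,2)–1(6,2)= 1(5,2)–1(6,1)= 1(5,3)–1(6,2)=  → 0/4 unlike.
Row 6: 1(6,1)–1(6,2)= 1(6,1)–1(7,1)= 1(6,1)–2(7,2)≠ 1(6,2)–2(7,2)≠ 1(6,2)–1(7,3)= 1(6,2)–1(7,1)=  → 2/6 unlike.
Row 7: 1(7,1)–2(7,2)≠ 2(7,2)–1(7,3)≠ 1(7,3)–2(7,4)≠ 2(7,4)–2(7,5)=  → 3/4 unlike.
Total adjacent occupied pairs: 44; unlike-type pairs: 10.

10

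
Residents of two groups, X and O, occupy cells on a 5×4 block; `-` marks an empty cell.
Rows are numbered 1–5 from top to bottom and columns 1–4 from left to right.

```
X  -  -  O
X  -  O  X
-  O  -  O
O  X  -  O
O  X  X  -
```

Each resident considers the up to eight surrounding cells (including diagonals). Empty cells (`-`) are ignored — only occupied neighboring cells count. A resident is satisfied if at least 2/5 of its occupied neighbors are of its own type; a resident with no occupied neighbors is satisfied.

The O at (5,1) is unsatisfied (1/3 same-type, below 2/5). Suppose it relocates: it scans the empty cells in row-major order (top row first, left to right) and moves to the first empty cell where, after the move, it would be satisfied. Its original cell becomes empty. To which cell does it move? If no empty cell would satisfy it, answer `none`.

(1,3)

Vacating (5,1). Empty cells in order:
  (1,2): 1/3 same-type → still unsatisfied.
  (1,3): 2/3 same-type → satisfied — stop here.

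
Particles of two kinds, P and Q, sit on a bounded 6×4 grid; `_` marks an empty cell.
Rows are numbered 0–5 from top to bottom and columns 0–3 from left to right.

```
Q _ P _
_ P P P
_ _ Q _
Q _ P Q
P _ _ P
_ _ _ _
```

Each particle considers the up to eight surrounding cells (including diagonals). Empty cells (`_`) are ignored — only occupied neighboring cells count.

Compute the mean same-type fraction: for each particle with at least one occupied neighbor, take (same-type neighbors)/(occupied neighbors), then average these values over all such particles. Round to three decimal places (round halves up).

0.389

(0,0)Q 0/1
(0,2)P 3/3
(1,1)P 2/4
(1,2)P 3/4
(1,3)P 2/3
(2,2)Q 1/5
(3,0)Q 0/1
(3,2)P 1/3
(3,3)Q 1/3
(4,0)P 0/1
(4,3)P 1/2
Sum over 11 particles: 0/1 + 3/3 + 2/4 + 3/4 + 2/3 + 1/5 + 0/1 + 1/3 + 1/3 + 0/1 + 1/2 = 257/60; mean = 257/60 ÷ 11 = 257/660 = 0.389393… → 0.389.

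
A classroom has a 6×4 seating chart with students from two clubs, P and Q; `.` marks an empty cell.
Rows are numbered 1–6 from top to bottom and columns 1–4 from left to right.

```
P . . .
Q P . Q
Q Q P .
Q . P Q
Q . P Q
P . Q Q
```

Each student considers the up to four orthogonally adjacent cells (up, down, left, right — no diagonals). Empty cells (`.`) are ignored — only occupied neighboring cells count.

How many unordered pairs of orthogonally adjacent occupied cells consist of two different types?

8

Scan each occupied cell's neighbors to the right and below so each pair is counted once.
From row 1: 1 unlike of 1 pairs (running 1/1).
From row 2: 2 unlike of 3 pairs (running 3/4).
From row 3: 1 unlike of 4 pairs (running 4/8).
From row 4: 1 unlike of 4 pairs (running 5/12).
From row 5: 3 unlike of 4 pairs (running 8/16).
From row 6: 0 unlike of 1 pairs (running 8/17).
Total adjacent occupied pairs: 17; unlike-type pairs: 8.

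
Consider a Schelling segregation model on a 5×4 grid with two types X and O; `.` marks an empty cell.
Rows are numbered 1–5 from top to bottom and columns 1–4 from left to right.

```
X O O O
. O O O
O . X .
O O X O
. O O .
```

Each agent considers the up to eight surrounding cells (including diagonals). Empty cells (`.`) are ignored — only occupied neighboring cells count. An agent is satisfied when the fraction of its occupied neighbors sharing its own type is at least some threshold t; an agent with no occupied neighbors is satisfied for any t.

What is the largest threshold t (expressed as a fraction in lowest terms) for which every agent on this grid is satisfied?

0/1

(1,1)X 0/2
(1,2)O 3/4
(1,3)O 5/5
(1,4)O 3/3
(2,2)O 4/6
(2,3)O 5/6
(2,4)O 3/4
(3,1)O 3/3
(3,3)X 1/6
(4,1)O 3/3
(4,2)O 4/6
(4,3)X 1/5
(4,4)O 1/3
(5,2)O 3/4
(5,3)O 3/4
The smallest same-type fraction is 0/2 at (1,1), which reduces to 0/1. Any threshold above that leaves this agent unsatisfied.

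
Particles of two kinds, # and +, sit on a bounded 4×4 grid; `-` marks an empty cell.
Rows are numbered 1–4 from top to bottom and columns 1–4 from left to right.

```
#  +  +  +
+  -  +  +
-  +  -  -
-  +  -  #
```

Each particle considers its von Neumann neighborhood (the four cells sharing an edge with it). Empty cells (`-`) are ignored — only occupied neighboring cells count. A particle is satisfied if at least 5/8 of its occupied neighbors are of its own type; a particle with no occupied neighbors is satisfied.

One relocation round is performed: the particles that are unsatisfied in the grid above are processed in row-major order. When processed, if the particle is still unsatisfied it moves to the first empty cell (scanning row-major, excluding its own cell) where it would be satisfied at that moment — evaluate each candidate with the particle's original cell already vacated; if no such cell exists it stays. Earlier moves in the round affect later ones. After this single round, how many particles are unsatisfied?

1

Initially unsatisfied (in order): (1,1), (1,2), (2,1).
  (1,1): no empty cell satisfies it; stays.
  (1,2) → (2,2).
  (2,1) → (1,2).
Resulting grid:
# + + +
- + + +
- + - -
- + - #
Unsatisfied now: (1,1).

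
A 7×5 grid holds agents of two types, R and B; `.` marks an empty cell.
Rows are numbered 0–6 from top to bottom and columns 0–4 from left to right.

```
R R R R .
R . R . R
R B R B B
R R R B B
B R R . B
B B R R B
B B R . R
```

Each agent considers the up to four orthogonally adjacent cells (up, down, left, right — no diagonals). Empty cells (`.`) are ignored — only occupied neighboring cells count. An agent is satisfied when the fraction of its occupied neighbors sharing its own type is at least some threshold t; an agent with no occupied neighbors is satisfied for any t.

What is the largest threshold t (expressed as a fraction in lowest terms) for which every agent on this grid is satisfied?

Row 0: (0,0)R 2/2 · (0,1)R 2/2 · (0,2)R 3/3 · (0,3)R 1/1
Row 1: (1,0)R 2/2 · (1,2)R 2/2 · (1,4)R 0/1
Row 2: (2,0)R 2/3 · (2,1)B 0/3 · (2,2)R 2/4 · (2,3)B 2/3 · (2,4)B 2/3
Row 3: (3,0)R 2/3 · (3,1)R 3/4 · (3,2)R 3/4 · (3,3)B 2/3 · (3,4)B 3/3
Row 4: (4,0)B 1/3 · (4,1)R 2/4 · (4,2)R 3/3 · (4,4)B 2/2
Row 5: (5,0)B 3/3 · (5,1)B 2/4 · (5,2)R 3/4 · (5,3)R 1/2 · (5,4)B 1/3
Row 6: (6,0)B 2/2 · (6,1)B 2/3 · (6,2)R 1/2 · (6,4)R 0/1
The smallest same-type fraction is 0/1 at (1,4), which reduces to 0/1. Any threshold above that leaves this agent unsatisfied.

0/1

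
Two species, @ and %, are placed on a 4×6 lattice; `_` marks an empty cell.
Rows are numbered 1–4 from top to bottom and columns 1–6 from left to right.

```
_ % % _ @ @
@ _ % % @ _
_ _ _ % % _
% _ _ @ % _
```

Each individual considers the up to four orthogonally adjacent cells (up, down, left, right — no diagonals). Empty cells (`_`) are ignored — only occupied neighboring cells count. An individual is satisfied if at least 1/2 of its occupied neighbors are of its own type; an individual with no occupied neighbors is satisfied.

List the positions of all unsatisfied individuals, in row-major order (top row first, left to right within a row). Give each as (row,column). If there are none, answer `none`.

(2,5), (4,4)

(1,2)% 1/1 satisfied
(1,3)% 2/2 satisfied
(1,5)@ 2/2 satisfied
(1,6)@ 1/1 satisfied
(2,1)@ 0/0 satisfied
(2,3)% 2/2 satisfied
(2,4)% 2/3 satisfied
(2,5)@ 1/3 not
(3,4)% 2/3 satisfied
(3,5)% 2/3 satisfied
(4,1)% 0/0 satisfied
(4,4)@ 0/2 not
(4,5)% 1/2 satisfied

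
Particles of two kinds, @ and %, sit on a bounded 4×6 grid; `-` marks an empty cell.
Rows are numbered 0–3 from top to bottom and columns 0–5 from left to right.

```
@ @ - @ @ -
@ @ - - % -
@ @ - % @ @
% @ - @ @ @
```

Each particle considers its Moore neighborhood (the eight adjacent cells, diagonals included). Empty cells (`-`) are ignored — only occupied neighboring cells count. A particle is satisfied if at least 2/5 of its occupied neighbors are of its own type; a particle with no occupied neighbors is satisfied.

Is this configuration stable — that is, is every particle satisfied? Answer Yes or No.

Row 0: (0,0)@ 3/3 ✓ · (0,1)@ 3/3 ✓ · (0,3)@ 1/2 ✓ · (0,4)@ 1/2 ✓
Row 1: (1,0)@ 5/5 ✓ · (1,1)@ 5/5 ✓ · (1,4)% 1/5 ✗
Row 2: (2,0)@ 4/5 ✓ · (2,1)@ 4/5 ✓ · (2,3)% 1/4 ✗ · (2,4)@ 4/6 ✓ · (2,5)@ 3/4 ✓
Row 3: (3,0)% 0/3 ✗ · (3,1)@ 2/3 ✓ · (3,3)@ 2/3 ✓ · (3,4)@ 4/5 ✓ · (3,5)@ 3/3 ✓
For instance (1,4) has only 1/5 same-type neighbors, below 2/5.

No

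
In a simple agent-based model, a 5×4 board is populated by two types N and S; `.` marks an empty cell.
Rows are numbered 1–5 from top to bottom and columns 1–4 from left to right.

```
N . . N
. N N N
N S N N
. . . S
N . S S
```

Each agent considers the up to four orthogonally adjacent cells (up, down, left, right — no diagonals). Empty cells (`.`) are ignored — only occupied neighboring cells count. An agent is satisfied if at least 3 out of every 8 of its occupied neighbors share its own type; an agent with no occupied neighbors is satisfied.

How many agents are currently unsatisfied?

2

(1,1)N 0/0 satisfied
(1,4)N 1/1 satisfied
(2,2)N 1/2 satisfied
(2,3)N 3/3 satisfied
(2,4)N 3/3 satisfied
(3,1)N 0/1 not
(3,2)S 0/3 not
(3,3)N 2/3 satisfied
(3,4)N 2/3 satisfied
(4,4)S 1/2 satisfied
(5,1)N 0/0 satisfied
(5,3)S 1/1 satisfied
(5,4)S 2/2 satisfied
Unsatisfied: (3,1), (3,2) — 2 in total.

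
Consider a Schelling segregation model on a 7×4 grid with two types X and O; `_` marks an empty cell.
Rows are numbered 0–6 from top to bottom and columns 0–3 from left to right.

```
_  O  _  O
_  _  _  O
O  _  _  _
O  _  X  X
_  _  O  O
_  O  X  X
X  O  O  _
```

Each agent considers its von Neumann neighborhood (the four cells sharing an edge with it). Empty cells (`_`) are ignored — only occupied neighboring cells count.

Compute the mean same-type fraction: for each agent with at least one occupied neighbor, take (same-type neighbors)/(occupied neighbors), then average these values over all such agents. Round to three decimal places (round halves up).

0.577

(0,1)O — no occupied neighbors
(0,3)O 1/1
(1,3)O 1/1
(2,0)O 1/1
(3,0)O 1/1
(3,2)X 1/2
(3,3)X 1/2
(4,2)O 1/3
(4,3)O 1/3
(5,1)O 1/2
(5,2)X 1/4
(5,3)X 1/2
(6,0)X 0/1
(6,1)O 2/3
(6,2)O 1/2
Sum over 14 agents: 1/1 + 1/1 + 1/1 + 1/1 + 1/2 + 1/2 + 1/3 + 1/3 + 1/2 + 1/4 + 1/2 + 0/1 + 2/3 + 1/2 = 97/12; mean = 97/12 ÷ 14 = 97/168 = 0.577380… → 0.577.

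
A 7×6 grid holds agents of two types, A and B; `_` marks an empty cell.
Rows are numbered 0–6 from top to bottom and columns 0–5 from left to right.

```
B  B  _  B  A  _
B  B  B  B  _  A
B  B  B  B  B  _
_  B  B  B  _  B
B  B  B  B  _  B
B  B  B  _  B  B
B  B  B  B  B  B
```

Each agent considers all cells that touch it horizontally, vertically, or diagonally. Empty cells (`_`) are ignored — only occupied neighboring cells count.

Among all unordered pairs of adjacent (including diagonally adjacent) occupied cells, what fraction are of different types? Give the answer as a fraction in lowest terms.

3/86

Scan each occupied cell's neighbors to the right and below (and the two forward diagonals) so each pair is counted once.
Row 0: B(0,0)–B(0,1)= B(0,0)–B(1,0)= B(0,0)–B(1,1)= B(0,1)–B(1,1)= B(0,1)–B(1,2)= B(0,1)–B(1,0)= B(0,3)–A(0,4)≠ B(0,3)–B(1,3)= B(0,3)–B(1,2)= A(0,4)–A(1,5)= A(0,4)–B(1,3)≠  → 2/11 unlike.
Row 1: B(1,0)–B(1,1)= B(1,0)–B(2,0)= B(1,0)–B(2,1)= B(1,1)–B(1,2)= B(1,1)–B(2,1)= B(1,1)–B(2,2)= B(1,1)–B(2,0)= B(1,2)–B(1,3)= B(1,2)–B(2,2)= B(1,2)–B(2,3)= B(1,2)–B(2,1)= B(1,3)–B(2,3)= B(1,3)–B(2,4)= B(1,3)–B(2,2)= A(1,5)–B(2,4)≠  → 1/15 unlike.
Row 2: B(2,0)–B(2,1)= B(2,0)–B(3,1)= B(2,1)–B(2,2)= B(2,1)–B(3,1)= B(2,1)–B(3,2)= B(2,2)–B(2,3)= B(2,2)–B(3,2)= B(2,2)–B(3,3)= B(2,2)–B(3,1)= B(2,3)–B(2,4)= B(2,3)–B(3,3)= B(2,3)–B(3,2)= B(2,4)–B(3,5)= B(2,4)–B(3,3)=  → 0/14 unlike.
Row 3: B(3,1)–B(3,2)= B(3,1)–B(4,1)= B(3,1)–B(4,2)= B(3,1)–B(4,0)= B(3,2)–B(3,3)= B(3,2)–B(4,2)= B(3,2)–B(4,3)= B(3,2)–B(4,1)= B(3,3)–B(4,3)= B(3,3)–B(4,2)= B(3,5)–B(4,5)=  → 0/11 unlike.
Row 4: B(4,0)–B(4,1)= B(4,0)–B(5,0)= B(4,0)–B(5,1)= B(4,1)–B(4,2)= B(4,1)–B(5,1)= B(4,1)–B(5,2)= B(4,1)–B(5,0)= B(4,2)–B(4,3)= B(4,2)–B(5,2)= B(4,2)–B(5,1)= B(4,3)–B(5,4)= B(4,3)–B(5,2)= B(4,5)–B(5,5)= B(4,5)–B(5,4)=  → 0/14 unlike.
Row 5: B(5,0)–B(5,1)= B(5,0)–B(6,0)= B(5,0)–B(6,1)= B(5,1)–B(5,2)= B(5,1)–B(6,1)= B(5,1)–B(6,2)= B(5,1)–B(6,0)= B(5,2)–B(6,2)= B(5,2)–B(6,3)= B(5,2)–B(6,1)= B(5,4)–B(5,5)= B(5,4)–B(6,4)= B(5,4)–B(6,5)= B(5,4)–B(6,3)= B(5,5)–B(6,5)= B(5,5)–B(6,4)=  → 0/16 unlike.
Row 6: B(6,0)–B(6,1)= B(6,1)–B(6,2)= B(6,2)–B(6,3)= B(6,3)–B(6,4)= B(6,4)–B(6,5)=  → 0/5 unlike.
Total adjacent occupied pairs: 86; unlike-type pairs: 3.
3/86 is already in lowest terms.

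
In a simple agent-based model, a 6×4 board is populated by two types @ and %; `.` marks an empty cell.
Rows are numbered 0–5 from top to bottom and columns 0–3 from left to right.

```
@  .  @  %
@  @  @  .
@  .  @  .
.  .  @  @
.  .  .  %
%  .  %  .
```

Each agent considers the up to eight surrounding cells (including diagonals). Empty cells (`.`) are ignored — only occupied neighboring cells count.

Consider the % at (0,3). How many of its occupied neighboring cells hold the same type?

0

Occupied neighbors of (0,3): (0,2)=@, (1,2)=@.
Same type (%): 0 of 2.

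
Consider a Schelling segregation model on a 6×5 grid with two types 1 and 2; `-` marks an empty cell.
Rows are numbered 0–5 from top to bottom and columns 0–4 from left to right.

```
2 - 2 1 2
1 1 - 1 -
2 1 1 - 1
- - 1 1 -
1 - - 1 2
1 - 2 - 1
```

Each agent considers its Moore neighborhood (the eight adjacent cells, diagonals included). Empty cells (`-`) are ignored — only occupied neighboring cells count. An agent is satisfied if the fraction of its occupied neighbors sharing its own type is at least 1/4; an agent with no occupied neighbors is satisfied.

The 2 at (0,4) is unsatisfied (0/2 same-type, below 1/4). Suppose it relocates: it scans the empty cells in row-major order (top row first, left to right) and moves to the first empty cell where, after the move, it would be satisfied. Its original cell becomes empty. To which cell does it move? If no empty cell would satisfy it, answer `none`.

(0,1)

Vacating (0,4). Empty cells in order:
  (0,1): 2/4 same-type → satisfied — stop here.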